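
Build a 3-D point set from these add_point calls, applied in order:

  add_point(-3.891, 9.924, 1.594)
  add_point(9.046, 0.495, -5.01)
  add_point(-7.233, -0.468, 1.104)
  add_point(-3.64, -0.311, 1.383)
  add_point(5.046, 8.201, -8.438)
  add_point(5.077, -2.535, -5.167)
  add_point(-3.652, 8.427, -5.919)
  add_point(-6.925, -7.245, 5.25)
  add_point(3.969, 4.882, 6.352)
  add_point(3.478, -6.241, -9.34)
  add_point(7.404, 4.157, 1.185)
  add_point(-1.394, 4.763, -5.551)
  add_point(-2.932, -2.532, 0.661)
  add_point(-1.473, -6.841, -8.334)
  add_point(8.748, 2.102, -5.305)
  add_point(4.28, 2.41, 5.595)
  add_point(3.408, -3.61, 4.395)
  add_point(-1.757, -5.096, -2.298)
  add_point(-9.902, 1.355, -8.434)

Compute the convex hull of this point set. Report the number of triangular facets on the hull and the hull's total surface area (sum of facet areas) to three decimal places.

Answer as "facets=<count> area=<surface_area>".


facets=24 area=959.075

Points on the hull: [0, 1, 2, 4, 6, 7, 8, 9, 10, 13, 14, 15, 16, 18] (14 of 19).

Triangle areas on the boundary:
  f1: (p4, p9, p18) → 102.8410
  f2: (p2, p0, p18) → 54.9573
  f3: (p2, p7, p18) → 30.1308
  f4: (p2, p7, p0) → 27.4296
  f5: (p8, p7, p0) → 84.3193
  f6: (p8, p4, p0) → 69.2459
  f7: (p13, p7, p18) → 83.5678
  f8: (p13, p9, p18) → 23.6123
  f9: (p13, p9, p7) → 31.1331
  f10: (p6, p0, p18) → 34.7161
  f11: (p6, p4, p18) → 37.6569
  f12: (p6, p4, p0) → 33.0321
  f13: (p16, p8, p7) → 44.6686
  f14: (p16, p9, p1) → 56.3589
  f15: (p16, p9, p7) → 76.8126
  f16: (p10, p8, p4) → 27.2571
  f17: (p10, p16, p1) → 34.3303
  f18: (p14, p10, p1) → 5.6924
  f19: (p14, p10, p4) → 26.9980
  f20: (p14, p9, p1) → 7.0739
  f21: (p14, p4, p9) → 40.4670
  f22: (p15, p16, p8) → 2.2261
  f23: (p15, p10, p8) → 7.3949
  f24: (p15, p10, p16) → 17.1529
Σ area = 959.075

Euler: V−E+F = 14−36+24 = 2.


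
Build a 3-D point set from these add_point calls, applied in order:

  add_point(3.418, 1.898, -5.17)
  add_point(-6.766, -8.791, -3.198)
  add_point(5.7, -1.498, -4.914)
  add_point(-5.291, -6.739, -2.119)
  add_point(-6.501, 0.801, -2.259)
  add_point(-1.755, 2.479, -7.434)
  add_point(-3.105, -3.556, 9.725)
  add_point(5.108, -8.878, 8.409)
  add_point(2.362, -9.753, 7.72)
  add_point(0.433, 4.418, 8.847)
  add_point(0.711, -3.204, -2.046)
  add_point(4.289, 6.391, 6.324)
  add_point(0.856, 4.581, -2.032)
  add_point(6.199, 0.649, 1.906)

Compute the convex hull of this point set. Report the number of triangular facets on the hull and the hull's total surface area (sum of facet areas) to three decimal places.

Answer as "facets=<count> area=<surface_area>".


facets=20 area=728.380

Points on the hull: [0, 1, 2, 4, 5, 6, 7, 8, 9, 11, 12, 13] (12 of 14).

Per-facet area ½‖(b−a)×(c−a)‖:
  f1: (p8, p6, p1) → 58.2180
  f2: (p2, p5, p1) → 56.7729
  f3: (p4, p5, p1) → 34.2380
  f4: (p4, p6, p1) → 61.8639
  f5: (p0, p2, p5) → 9.1570
  f6: (p7, p2, p13) → 39.8463
  f7: (p7, p8, p6) → 11.9119
  f8: (p7, p8, p1) → 13.9520
  f9: (p7, p2, p1) → 102.5623
  f10: (p11, p7, p13) → 41.7293
  f11: (p11, p2, p13) → 17.0375
  f12: (p11, p0, p2) → 24.8274
  f13: (p9, p4, p6) → 55.4088
  f14: (p9, p11, p4) → 33.9184
  f15: (p9, p7, p6) → 42.8555
  f16: (p9, p11, p7) → 35.1625
  f17: (p12, p4, p5) → 22.1456
  f18: (p12, p11, p4) → 34.1173
  f19: (p12, p0, p5) → 13.2416
  f20: (p12, p11, p0) → 19.4138
Σ area = 728.380

Euler characteristic 12−30+20 = 2 ✓


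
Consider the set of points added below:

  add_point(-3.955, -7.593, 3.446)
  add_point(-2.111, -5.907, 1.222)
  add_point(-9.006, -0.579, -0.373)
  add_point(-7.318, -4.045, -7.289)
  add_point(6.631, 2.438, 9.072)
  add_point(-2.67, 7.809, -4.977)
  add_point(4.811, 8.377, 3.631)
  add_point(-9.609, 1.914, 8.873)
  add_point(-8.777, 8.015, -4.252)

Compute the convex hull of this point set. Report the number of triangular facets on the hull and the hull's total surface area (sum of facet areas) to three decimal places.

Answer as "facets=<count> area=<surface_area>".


facets=14 area=737.443

Points on the hull: [0, 1, 2, 3, 4, 5, 6, 7, 8] (9 of 9).

Per-facet area ½‖(b−a)×(c−a)‖:
  f1: (p0, p4, p7) → 90.4561
  f2: (p1, p0, p4) → 23.2471
  f3: (p1, p3, p4) → 54.8320
  f4: (p1, p3, p0) → 15.7898
  f5: (p2, p8, p7) → 44.6581
  f6: (p2, p8, p3) → 37.3174
  f7: (p2, p0, p7) → 44.7286
  f8: (p2, p3, p0) → 37.2722
  f9: (p5, p8, p3) → 37.9209
  f10: (p6, p3, p4) → 84.5947
  f11: (p6, p5, p3) → 67.2021
  f12: (p6, p5, p8) → 29.1123
  f13: (p6, p4, p7) → 65.6650
  f14: (p6, p8, p7) → 104.6467
Σ area = 737.443

Check V−E+F: 9 − 21 + 14 = 2.


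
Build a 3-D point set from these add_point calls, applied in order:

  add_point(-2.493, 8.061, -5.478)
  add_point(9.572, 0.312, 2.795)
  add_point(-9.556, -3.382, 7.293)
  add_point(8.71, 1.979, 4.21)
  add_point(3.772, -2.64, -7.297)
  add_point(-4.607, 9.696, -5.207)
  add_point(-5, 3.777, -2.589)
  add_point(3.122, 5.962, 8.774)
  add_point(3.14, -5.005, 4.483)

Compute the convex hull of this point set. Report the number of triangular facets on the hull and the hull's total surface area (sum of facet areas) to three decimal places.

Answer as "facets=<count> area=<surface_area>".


Points on the hull: [0, 1, 2, 3, 4, 5, 6, 7, 8] (9 of 9).

Area of each hull facet:
  f1: (p7, p5, p2) → 122.8082
  f2: (p8, p4, p2) → 76.5961
  f3: (p8, p4, p1) → 47.8533
  f4: (p8, p7, p2) → 75.6806
  f5: (p6, p5, p2) → 23.6014
  f6: (p6, p4, p2) → 74.4275
  f7: (p6, p4, p5) → 36.7593
  f8: (p0, p4, p1) → 74.9412
  f9: (p0, p4, p5) → 6.2819
  f10: (p3, p7, p5) → 67.5418
  f11: (p3, p0, p1) → 18.5681
  f12: (p3, p0, p5) → 14.9052
  f13: (p3, p8, p1) → 9.9948
  f14: (p3, p8, p7) → 36.7574
Σ area = 686.717

Check V−E+F: 9 − 21 + 14 = 2.

facets=14 area=686.717


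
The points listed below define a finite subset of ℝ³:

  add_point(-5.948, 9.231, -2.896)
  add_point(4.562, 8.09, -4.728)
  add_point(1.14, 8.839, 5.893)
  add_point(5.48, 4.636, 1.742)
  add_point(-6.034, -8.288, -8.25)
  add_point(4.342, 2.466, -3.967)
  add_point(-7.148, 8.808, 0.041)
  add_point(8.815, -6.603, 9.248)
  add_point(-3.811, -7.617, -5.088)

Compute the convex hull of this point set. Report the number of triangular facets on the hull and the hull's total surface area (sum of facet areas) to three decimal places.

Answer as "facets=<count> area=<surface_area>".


Points on the hull: [0, 1, 2, 3, 4, 5, 6, 7, 8] (9 of 9).

Area of each hull facet:
  f1: (p0, p4, p6) → 29.0286
  f2: (p2, p7, p6) → 78.9276
  f3: (p2, p0, p6) → 15.8298
  f4: (p8, p7, p6) → 165.9246
  f5: (p8, p4, p6) → 32.9217
  f6: (p8, p4, p7) → 6.0139
  f7: (p1, p2, p0) → 52.9893
  f8: (p1, p0, p4) → 97.2078
  f9: (p3, p2, p7) → 48.6786
  f10: (p3, p1, p7) → 24.5281
  f11: (p3, p1, p2) → 26.7663
  f12: (p5, p4, p7) → 129.3075
  f13: (p5, p1, p7) → 36.4775
  f14: (p5, p1, p4) → 32.6125
Σ area = 777.214

Euler: V−E+F = 9−21+14 = 2.

facets=14 area=777.214


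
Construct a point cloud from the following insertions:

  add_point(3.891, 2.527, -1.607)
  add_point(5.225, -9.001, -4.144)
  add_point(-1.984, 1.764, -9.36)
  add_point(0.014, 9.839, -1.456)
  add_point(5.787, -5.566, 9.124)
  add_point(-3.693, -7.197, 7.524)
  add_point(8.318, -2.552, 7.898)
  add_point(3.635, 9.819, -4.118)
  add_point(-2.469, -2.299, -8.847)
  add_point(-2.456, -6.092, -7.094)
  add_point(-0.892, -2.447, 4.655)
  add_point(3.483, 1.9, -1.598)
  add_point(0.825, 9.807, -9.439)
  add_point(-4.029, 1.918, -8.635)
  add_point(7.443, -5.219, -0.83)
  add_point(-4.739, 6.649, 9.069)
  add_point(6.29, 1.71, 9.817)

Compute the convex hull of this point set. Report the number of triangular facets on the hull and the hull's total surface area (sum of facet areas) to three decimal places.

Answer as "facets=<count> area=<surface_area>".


Extreme-point indices: [1, 2, 3, 4, 5, 6, 7, 8, 9, 12, 13, 14, 15, 16] — 14 of 17 on the boundary.

Per-facet area ½‖(b−a)×(c−a)‖:
  f1: (p4, p1, p6) → 28.1833
  f2: (p4, p5, p1) → 64.9183
  f3: (p4, p5, p15) → 67.6975
  f4: (p9, p5, p1) → 61.4969
  f5: (p16, p7, p15) → 90.5228
  f6: (p16, p7, p6) → 41.0996
  f7: (p16, p4, p15) → 41.7608
  f8: (p16, p4, p6) → 10.1540
  f9: (p3, p12, p15) → 19.6091
  f10: (p3, p7, p15) → 14.6586
  f11: (p3, p7, p12) → 13.3739
  f12: (p14, p12, p1) → 50.4876
  f13: (p14, p7, p12) → 45.6072
  f14: (p14, p1, p6) → 14.6792
  f15: (p14, p7, p6) → 72.5793
  f16: (p8, p9, p1) → 16.3091
  f17: (p2, p12, p1) → 49.2544
  f18: (p2, p8, p1) → 19.2052
  f19: (p13, p8, p9) → 5.2212
  f20: (p13, p5, p15) → 119.2537
  f21: (p13, p9, p5) → 59.3083
  f22: (p13, p2, p8) → 4.4699
  f23: (p13, p12, p15) → 84.6860
  f24: (p13, p2, p12) → 8.9807
Σ area = 1003.517

Euler characteristic 14−36+24 = 2 ✓

facets=24 area=1003.517


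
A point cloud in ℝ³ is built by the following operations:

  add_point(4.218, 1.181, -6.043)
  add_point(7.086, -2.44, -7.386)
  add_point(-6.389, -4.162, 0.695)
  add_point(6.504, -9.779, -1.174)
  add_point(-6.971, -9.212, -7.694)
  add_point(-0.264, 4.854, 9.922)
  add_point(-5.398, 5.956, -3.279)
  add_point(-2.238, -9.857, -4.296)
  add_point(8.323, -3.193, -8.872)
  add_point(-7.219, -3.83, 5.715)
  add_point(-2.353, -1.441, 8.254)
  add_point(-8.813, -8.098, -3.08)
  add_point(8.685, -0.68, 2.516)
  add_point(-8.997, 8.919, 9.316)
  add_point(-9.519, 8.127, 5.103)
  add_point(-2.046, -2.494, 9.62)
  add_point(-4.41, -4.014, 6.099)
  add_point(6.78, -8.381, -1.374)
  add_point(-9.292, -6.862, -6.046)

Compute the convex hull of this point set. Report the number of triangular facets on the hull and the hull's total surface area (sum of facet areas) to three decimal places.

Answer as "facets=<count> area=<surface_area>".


Extreme-point indices: [0, 3, 4, 5, 6, 7, 8, 9, 11, 12, 13, 14, 15, 18] — 14 of 19 on the boundary.

Facet areas (half cross-product norm):
  f1: (p0, p8, p12) → 32.5852
  f2: (p5, p15, p12) → 46.7797
  f3: (p5, p0, p12) → 62.9151
  f4: (p3, p15, p12) → 65.0006
  f5: (p3, p8, p12) → 48.6270
  f6: (p3, p11, p7) → 17.6947
  f7: (p13, p5, p0) → 78.9001
  f8: (p13, p5, p15) → 35.8282
  f9: (p13, p11, p14) → 31.4743
  f10: (p4, p11, p7) → 14.5932
  f11: (p4, p3, p7) → 8.1265
  f12: (p4, p3, p8) → 75.6791
  f13: (p9, p3, p15) → 51.4040
  f14: (p9, p3, p11) → 74.9912
  f15: (p9, p13, p15) → 42.8514
  f16: (p9, p13, p11) → 51.4737
  f17: (p6, p13, p14) → 11.1594
  f18: (p6, p13, p0) → 61.6130
  f19: (p6, p0, p8) → 13.7648
  f20: (p6, p4, p8) → 118.6375
  f21: (p18, p6, p14) → 63.2125
  f22: (p18, p6, p4) → 21.7484
  f23: (p18, p11, p14) → 29.4761
  f24: (p18, p4, p11) → 5.9801
Σ area = 1064.516

Euler: V−E+F = 14−36+24 = 2.

facets=24 area=1064.516


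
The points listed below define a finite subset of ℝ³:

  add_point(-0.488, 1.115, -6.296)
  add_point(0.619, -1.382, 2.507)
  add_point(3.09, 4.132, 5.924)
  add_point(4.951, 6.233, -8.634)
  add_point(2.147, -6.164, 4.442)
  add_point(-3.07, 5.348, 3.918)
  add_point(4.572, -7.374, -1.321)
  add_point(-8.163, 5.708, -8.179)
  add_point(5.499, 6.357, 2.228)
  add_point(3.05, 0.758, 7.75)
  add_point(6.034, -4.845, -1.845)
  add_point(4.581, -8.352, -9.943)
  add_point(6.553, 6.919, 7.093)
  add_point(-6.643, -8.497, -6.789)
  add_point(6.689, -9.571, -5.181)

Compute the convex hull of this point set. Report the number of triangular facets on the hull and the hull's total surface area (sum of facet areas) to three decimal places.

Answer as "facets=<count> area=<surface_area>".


Points on the hull: [3, 4, 5, 7, 9, 11, 12, 13, 14] (9 of 15).

Area of each hull facet:
  f1: (p3, p12, p7) → 103.6553
  f2: (p3, p12, p14) → 126.6275
  f3: (p5, p13, p7) → 93.0584
  f4: (p5, p12, p7) → 51.4423
  f5: (p5, p9, p12) → 30.0879
  f6: (p4, p13, p14) → 71.2049
  f7: (p4, p12, p14) → 74.4341
  f8: (p4, p9, p12) → 16.7251
  f9: (p4, p5, p9) → 32.3430
  f10: (p4, p5, p13) → 90.5528
  f11: (p11, p3, p14) → 38.8015
  f12: (p11, p13, p14) → 30.8921
  f13: (p11, p3, p7) → 95.9989
  f14: (p11, p13, p7) → 83.5100
Σ area = 939.334

Euler characteristic 9−21+14 = 2 ✓

facets=14 area=939.334


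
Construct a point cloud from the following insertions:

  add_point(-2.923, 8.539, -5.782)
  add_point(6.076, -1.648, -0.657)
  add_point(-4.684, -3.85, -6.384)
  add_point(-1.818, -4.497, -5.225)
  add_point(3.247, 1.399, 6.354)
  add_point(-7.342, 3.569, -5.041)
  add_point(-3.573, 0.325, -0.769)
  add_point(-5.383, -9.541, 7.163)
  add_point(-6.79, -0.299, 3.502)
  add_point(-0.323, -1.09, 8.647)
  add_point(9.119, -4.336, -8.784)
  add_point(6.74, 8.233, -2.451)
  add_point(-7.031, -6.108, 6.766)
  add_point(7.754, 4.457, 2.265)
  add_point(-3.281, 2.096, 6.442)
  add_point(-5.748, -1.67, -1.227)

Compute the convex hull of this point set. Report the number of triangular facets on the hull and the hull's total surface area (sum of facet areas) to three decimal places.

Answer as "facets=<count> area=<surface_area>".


facets=22 area=860.904

Hull vertices (13/16): indices [0, 1, 2, 4, 5, 7, 8, 9, 10, 11, 12, 13, 14].

Per-facet area ½‖(b−a)×(c−a)‖:
  f1: (p2, p7, p10) → 101.2104
  f2: (p0, p11, p10) → 72.9235
  f3: (p0, p2, p5) → 23.8716
  f4: (p0, p2, p10) → 87.4074
  f5: (p13, p11, p10) → 42.5609
  f6: (p12, p9, p7) → 16.2108
  f7: (p12, p8, p5) → 18.7158
  f8: (p12, p2, p5) → 54.0332
  f9: (p12, p2, p7) → 25.5317
  f10: (p14, p12, p9) → 20.5403
  f11: (p14, p12, p8) → 17.0295
  f12: (p14, p0, p11) → 67.8959
  f13: (p14, p8, p5) → 22.5784
  f14: (p14, p0, p5) → 41.0350
  f15: (p14, p13, p11) → 35.8121
  f16: (p1, p13, p10) → 26.3846
  f17: (p1, p7, p10) → 61.3706
  f18: (p4, p14, p9) → 11.9281
  f19: (p4, p14, p13) → 17.5714
  f20: (p4, p1, p13) → 22.6462
  f21: (p4, p9, p7) → 16.7842
  f22: (p4, p1, p7) → 56.8623
Σ area = 860.904

Check V−E+F: 13 − 33 + 22 = 2.


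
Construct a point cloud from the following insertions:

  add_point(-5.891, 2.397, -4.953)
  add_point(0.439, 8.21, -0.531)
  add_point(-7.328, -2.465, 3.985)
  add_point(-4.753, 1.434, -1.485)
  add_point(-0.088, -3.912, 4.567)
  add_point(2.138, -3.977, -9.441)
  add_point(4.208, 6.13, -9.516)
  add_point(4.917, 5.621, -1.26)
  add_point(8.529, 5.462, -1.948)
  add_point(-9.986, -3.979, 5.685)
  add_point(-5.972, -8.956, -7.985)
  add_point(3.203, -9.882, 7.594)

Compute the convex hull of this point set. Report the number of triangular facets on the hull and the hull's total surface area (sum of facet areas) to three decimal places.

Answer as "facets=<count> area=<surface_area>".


8 of the 12 inputs are extreme points: [0, 1, 5, 6, 8, 9, 10, 11].

Triangle areas on the boundary:
  f1: (p10, p11, p9) → 106.3277
  f2: (p1, p11, p9) → 122.4517
  f3: (p1, p11, p8) → 81.2529
  f4: (p1, p6, p8) → 35.5330
  f5: (p5, p6, p8) → 45.0795
  f6: (p5, p10, p6) → 36.5610
  f7: (p5, p11, p8) → 116.7306
  f8: (p5, p10, p11) → 83.8990
  f9: (p0, p10, p9) → 74.0260
  f10: (p0, p1, p9) → 62.6124
  f11: (p0, p10, p6) → 67.1213
  f12: (p0, p1, p6) → 46.0717
Σ area = 877.667

Euler characteristic 8−18+12 = 2 ✓

facets=12 area=877.667


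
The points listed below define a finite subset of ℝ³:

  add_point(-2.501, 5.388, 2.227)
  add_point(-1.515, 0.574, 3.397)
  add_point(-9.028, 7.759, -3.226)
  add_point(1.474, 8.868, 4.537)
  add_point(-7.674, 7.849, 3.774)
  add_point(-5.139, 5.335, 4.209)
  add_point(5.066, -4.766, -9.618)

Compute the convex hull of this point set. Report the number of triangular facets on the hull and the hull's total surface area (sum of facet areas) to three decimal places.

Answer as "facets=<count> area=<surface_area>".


facets=8 area=389.324

Points on the hull: [1, 2, 3, 4, 5, 6] (6 of 7).

Area of each hull facet:
  f1: (p3, p6, p2) → 123.4409
  f2: (p1, p6, p2) → 95.7159
  f3: (p1, p3, p6) → 66.1533
  f4: (p4, p1, p2) → 33.9159
  f5: (p4, p3, p2) → 31.7001
  f6: (p5, p1, p3) → 22.3951
  f7: (p5, p4, p3) → 12.8856
  f8: (p5, p4, p1) → 3.1175
Σ area = 389.324

Check V−E+F: 6 − 12 + 8 = 2.


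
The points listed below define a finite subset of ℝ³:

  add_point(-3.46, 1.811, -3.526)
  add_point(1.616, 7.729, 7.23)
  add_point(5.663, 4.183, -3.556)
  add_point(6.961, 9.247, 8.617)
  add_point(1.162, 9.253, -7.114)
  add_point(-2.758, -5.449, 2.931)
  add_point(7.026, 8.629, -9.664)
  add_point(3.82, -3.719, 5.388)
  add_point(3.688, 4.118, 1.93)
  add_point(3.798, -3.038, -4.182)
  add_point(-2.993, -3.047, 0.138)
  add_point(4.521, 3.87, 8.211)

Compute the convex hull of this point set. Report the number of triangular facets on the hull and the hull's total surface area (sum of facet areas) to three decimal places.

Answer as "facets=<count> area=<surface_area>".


Extreme-point indices: [0, 1, 3, 4, 5, 6, 7, 9, 10, 11] — 10 of 12 on the boundary.

Facet areas (half cross-product norm):
  f1: (p7, p3, p6) → 121.0071
  f2: (p9, p6, p0) → 56.2530
  f3: (p9, p7, p6) → 56.1572
  f4: (p9, p7, p5) → 32.8207
  f5: (p4, p6, p0) → 25.9819
  f6: (p4, p3, p6) → 53.7722
  f7: (p11, p7, p5) → 26.6724
  f8: (p11, p7, p3) → 10.0930
  f9: (p10, p5, p0) → 2.3940
  f10: (p10, p9, p0) → 23.7240
  f11: (p10, p9, p5) → 13.8979
  f12: (p1, p4, p0) → 61.1971
  f13: (p1, p4, p3) → 40.0956
  f14: (p1, p5, p0) → 62.9360
  f15: (p1, p11, p5) → 31.5486
  f16: (p1, p11, p3) → 12.9912
Σ area = 631.542

Check V−E+F: 10 − 24 + 16 = 2.

facets=16 area=631.542


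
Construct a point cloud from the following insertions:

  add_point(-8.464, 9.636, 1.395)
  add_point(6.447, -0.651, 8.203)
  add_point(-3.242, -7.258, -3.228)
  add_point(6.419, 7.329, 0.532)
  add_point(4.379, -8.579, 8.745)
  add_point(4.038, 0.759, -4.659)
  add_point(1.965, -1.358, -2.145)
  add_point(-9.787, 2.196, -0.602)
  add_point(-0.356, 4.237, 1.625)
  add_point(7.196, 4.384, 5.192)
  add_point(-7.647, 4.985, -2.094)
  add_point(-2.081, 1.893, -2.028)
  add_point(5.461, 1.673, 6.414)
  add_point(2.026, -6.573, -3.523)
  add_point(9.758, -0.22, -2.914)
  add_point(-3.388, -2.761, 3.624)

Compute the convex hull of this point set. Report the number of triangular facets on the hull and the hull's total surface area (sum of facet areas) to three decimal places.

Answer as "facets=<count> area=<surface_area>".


facets=20 area=780.341

Hull vertices (12/16): indices [0, 1, 2, 3, 4, 5, 7, 9, 10, 13, 14, 15].

Area of each hull facet:
  f1: (p10, p0, p7) → 10.7998
  f2: (p10, p2, p7) → 22.1220
  f3: (p15, p2, p7) → 37.3152
  f4: (p15, p2, p4) → 44.8037
  f5: (p15, p0, p7) → 34.2591
  f6: (p15, p0, p4) → 42.0820
  f7: (p13, p4, p14) → 63.0912
  f8: (p13, p2, p4) → 33.4527
  f9: (p3, p9, p14) → 24.5095
  f10: (p3, p9, p0) → 41.3745
  f11: (p1, p0, p4) → 74.6498
  f12: (p1, p9, p0) → 48.3823
  f13: (p1, p4, p14) → 46.9549
  f14: (p1, p9, p14) → 28.5458
  f15: (p5, p10, p2) → 63.6362
  f16: (p5, p13, p2) → 18.8302
  f17: (p5, p13, p14) → 23.2628
  f18: (p5, p3, p14) → 25.0942
  f19: (p5, p10, p0) → 31.9913
  f20: (p5, p3, p0) → 65.1840
Σ area = 780.341

Check V−E+F: 12 − 30 + 20 = 2.


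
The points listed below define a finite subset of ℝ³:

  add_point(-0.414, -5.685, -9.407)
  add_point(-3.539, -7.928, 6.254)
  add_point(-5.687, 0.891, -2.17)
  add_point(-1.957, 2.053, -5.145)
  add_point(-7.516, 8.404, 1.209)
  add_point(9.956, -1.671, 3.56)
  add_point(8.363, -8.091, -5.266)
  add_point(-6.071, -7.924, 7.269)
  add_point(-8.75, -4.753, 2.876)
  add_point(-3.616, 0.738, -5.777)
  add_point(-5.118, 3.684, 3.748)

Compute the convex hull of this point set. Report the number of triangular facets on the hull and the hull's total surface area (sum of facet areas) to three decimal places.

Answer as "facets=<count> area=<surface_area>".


Points on the hull: [0, 1, 3, 4, 5, 6, 7, 8, 9, 10] (10 of 11).

Per-facet area ½‖(b−a)×(c−a)‖:
  f1: (p7, p4, p8) → 33.1243
  f2: (p7, p0, p8) → 42.6017
  f3: (p7, p6, p0) → 87.8736
  f4: (p9, p4, p8) → 60.5363
  f5: (p9, p0, p8) → 45.6624
  f6: (p10, p4, p5) → 35.7391
  f7: (p10, p7, p5) → 94.4328
  f8: (p10, p7, p4) → 18.2258
  f9: (p1, p6, p5) → 81.1860
  f10: (p1, p7, p5) → 9.2258
  f11: (p1, p7, p6) → 8.5462
  f12: (p3, p6, p0) → 44.2420
  f13: (p3, p9, p0) → 8.4595
  f14: (p3, p6, p5) → 75.8301
  f15: (p3, p4, p5) → 78.5024
  f16: (p3, p9, p4) → 11.5637
Σ area = 735.752

Check V−E+F: 10 − 24 + 16 = 2.

facets=16 area=735.752


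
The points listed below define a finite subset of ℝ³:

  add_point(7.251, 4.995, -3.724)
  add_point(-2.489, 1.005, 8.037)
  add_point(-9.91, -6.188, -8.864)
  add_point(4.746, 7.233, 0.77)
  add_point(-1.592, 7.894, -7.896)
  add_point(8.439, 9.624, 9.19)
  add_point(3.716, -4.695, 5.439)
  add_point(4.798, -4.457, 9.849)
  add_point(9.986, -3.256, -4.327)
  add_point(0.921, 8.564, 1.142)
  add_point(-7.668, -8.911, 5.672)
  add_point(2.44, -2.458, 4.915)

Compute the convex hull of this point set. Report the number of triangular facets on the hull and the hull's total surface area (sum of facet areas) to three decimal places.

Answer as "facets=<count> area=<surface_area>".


facets=14 area=1112.286

9 of the 12 inputs are extreme points: [0, 1, 2, 4, 5, 7, 8, 9, 10].

Area of each hull facet:
  f1: (p10, p8, p2) → 145.4080
  f2: (p4, p8, p2) → 131.8103
  f3: (p7, p5, p8) → 107.8997
  f4: (p7, p10, p8) → 104.9636
  f5: (p0, p5, p8) → 56.0574
  f6: (p0, p4, p8) → 38.1386
  f7: (p0, p4, p5) → 65.4290
  f8: (p9, p4, p5) → 23.9826
  f9: (p1, p9, p5) → 58.6529
  f10: (p1, p7, p5) → 62.4807
  f11: (p1, p7, p10) → 52.7374
  f12: (p1, p10, p2) → 84.9872
  f13: (p1, p4, p2) → 135.2488
  f14: (p1, p9, p4) → 44.4896
Σ area = 1112.286

Check V−E+F: 9 − 21 + 14 = 2.


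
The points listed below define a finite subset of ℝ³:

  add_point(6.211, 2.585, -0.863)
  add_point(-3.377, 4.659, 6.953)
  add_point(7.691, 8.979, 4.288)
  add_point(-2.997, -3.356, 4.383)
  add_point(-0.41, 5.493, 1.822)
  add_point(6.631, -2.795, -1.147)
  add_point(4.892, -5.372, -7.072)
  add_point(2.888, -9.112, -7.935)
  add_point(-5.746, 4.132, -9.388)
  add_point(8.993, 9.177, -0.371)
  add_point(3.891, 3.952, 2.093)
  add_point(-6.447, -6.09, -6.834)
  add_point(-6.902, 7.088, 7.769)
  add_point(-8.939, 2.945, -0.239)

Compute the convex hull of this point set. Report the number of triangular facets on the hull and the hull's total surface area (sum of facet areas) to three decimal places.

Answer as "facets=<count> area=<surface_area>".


Points on the hull: [1, 2, 3, 5, 6, 7, 8, 9, 11, 12, 13] (11 of 14).

Area of each hull facet:
  f1: (p11, p8, p13) → 47.9663
  f2: (p11, p8, p7) → 51.0058
  f3: (p11, p3, p13) → 52.3335
  f4: (p11, p3, p7) → 59.2041
  f5: (p6, p8, p9) → 112.7378
  f6: (p6, p8, p7) → 30.6847
  f7: (p12, p3, p13) → 43.8883
  f8: (p12, p8, p13) → 32.8585
  f9: (p12, p8, p9) → 137.2552
  f10: (p5, p3, p7) → 55.5747
  f11: (p5, p6, p7) → 11.2563
  f12: (p5, p6, p9) → 35.8082
  f13: (p1, p12, p3) → 14.3488
  f14: (p2, p5, p9) → 29.5858
  f15: (p2, p5, p3) → 72.0205
  f16: (p2, p1, p3) → 49.9243
  f17: (p2, p12, p9) → 31.9877
  f18: (p2, p1, p12) → 21.6422
Σ area = 890.083

Euler: V−E+F = 11−27+18 = 2.

facets=18 area=890.083


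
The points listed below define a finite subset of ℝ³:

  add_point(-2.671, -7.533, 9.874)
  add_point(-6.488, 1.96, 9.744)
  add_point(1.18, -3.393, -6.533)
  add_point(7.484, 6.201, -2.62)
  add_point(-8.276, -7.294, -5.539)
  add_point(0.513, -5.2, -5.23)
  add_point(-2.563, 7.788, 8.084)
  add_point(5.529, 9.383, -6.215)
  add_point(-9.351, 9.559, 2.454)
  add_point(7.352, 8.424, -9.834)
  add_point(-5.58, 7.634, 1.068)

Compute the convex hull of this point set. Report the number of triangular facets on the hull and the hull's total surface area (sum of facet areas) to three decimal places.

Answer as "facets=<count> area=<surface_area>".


facets=16 area=965.894

10 of the 11 inputs are extreme points: [0, 1, 2, 3, 4, 5, 6, 7, 8, 9].

Area of each hull facet:
  f1: (p4, p9, p8) → 181.8219
  f2: (p6, p0, p3) → 113.8694
  f3: (p5, p4, p0) → 69.1419
  f4: (p5, p0, p3) → 106.1765
  f5: (p5, p9, p3) → 51.3227
  f6: (p1, p6, p8) → 32.2836
  f7: (p1, p6, p0) → 30.8739
  f8: (p1, p4, p8) → 95.2079
  f9: (p1, p4, p0) → 82.9306
  f10: (p7, p9, p3) → 10.3085
  f11: (p7, p6, p3) → 37.6456
  f12: (p7, p9, p8) → 20.6221
  f13: (p7, p6, p8) → 72.8704
  f14: (p2, p4, p9) → 45.5942
  f15: (p2, p5, p9) → 5.7832
  f16: (p2, p5, p4) → 9.4410
Σ area = 965.894

Check V−E+F: 10 − 24 + 16 = 2.


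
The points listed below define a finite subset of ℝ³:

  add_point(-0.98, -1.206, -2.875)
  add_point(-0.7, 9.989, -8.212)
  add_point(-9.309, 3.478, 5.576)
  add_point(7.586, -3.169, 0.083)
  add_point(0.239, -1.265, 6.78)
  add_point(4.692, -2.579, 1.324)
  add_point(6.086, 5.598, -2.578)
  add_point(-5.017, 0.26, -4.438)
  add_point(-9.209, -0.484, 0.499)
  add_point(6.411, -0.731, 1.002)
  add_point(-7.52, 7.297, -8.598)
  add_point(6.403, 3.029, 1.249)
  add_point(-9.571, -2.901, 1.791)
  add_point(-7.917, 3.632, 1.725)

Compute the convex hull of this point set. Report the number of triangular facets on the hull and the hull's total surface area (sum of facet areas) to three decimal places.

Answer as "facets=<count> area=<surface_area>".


facets=18 area=639.078

Extreme-point indices: [0, 1, 2, 3, 4, 6, 7, 8, 10, 11, 12] — 11 of 14 on the boundary.

Triangle areas on the boundary:
  f1: (p4, p3, p12) → 53.4331
  f2: (p2, p4, p12) → 38.0884
  f3: (p11, p4, p3) → 29.2296
  f4: (p11, p2, p4) → 47.4459
  f5: (p8, p2, p12) → 8.7770
  f6: (p10, p1, p3) → 63.5487
  f7: (p10, p2, p1) → 53.6183
  f8: (p10, p8, p2) → 38.1504
  f9: (p10, p7, p12) → 30.5405
  f10: (p10, p8, p12) → 6.0263
  f11: (p6, p2, p1) → 82.8771
  f12: (p6, p11, p2) → 37.2993
  f13: (p6, p1, p3) → 32.8380
  f14: (p6, p11, p3) → 13.5908
  f15: (p0, p10, p3) → 34.1845
  f16: (p0, p10, p7) → 14.1595
  f17: (p0, p3, p12) → 36.3208
  f18: (p0, p7, p12) → 18.9496
Σ area = 639.078

Euler characteristic 11−27+18 = 2 ✓


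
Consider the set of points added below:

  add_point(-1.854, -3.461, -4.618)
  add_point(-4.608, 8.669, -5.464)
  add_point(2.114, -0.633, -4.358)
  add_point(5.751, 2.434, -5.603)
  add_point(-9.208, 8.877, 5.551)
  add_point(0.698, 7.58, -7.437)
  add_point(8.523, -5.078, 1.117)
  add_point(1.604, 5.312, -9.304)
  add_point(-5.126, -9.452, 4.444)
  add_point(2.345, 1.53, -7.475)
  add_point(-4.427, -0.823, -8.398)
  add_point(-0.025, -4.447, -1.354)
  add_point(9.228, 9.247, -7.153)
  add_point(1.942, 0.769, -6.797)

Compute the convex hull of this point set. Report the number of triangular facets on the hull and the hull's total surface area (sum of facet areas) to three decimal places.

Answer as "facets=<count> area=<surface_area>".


Hull vertices (11/14): indices [0, 1, 3, 4, 5, 6, 7, 8, 9, 10, 12].

Per-facet area ½‖(b−a)×(c−a)‖:
  f1: (p10, p8, p4) → 127.4433
  f2: (p6, p12, p4) → 174.7984
  f3: (p6, p8, p4) → 137.9978
  f4: (p1, p12, p4) → 72.4479
  f5: (p1, p10, p4) → 56.6566
  f6: (p1, p10, p7) → 33.2430
  f7: (p0, p10, p8) → 21.5245
  f8: (p0, p6, p8) → 66.4515
  f9: (p0, p6, p10) → 17.4565
  f10: (p9, p10, p7) → 15.3786
  f11: (p9, p6, p10) → 41.7188
  f12: (p9, p7, p12) → 18.6793
  f13: (p5, p7, p12) → 13.2567
  f14: (p5, p1, p12) → 12.9804
  f15: (p5, p1, p7) → 6.9628
  f16: (p3, p6, p12) → 31.4490
  f17: (p3, p9, p12) → 13.6181
  f18: (p3, p9, p6) → 19.4160
Σ area = 881.479

Euler: V−E+F = 11−27+18 = 2.

facets=18 area=881.479


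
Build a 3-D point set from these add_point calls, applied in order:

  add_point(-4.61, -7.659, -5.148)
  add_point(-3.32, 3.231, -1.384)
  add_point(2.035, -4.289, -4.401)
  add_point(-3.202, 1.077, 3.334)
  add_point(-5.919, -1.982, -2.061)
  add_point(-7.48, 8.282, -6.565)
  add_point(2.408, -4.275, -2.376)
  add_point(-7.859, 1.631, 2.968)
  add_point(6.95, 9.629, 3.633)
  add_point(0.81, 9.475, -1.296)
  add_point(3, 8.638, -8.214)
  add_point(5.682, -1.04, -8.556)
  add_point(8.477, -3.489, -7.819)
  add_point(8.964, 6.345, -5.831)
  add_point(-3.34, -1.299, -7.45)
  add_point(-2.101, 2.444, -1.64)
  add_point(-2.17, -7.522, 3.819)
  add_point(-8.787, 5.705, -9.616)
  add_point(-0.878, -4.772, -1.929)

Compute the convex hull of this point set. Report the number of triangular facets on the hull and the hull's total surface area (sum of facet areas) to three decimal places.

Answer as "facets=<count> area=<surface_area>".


facets=20 area=922.304

Hull vertices (12/19): indices [0, 3, 5, 7, 8, 9, 10, 11, 12, 13, 16, 17].

Facet areas (half cross-product norm):
  f1: (p7, p0, p17) → 78.8297
  f2: (p12, p8, p13) → 44.7817
  f3: (p5, p7, p17) → 23.7552
  f4: (p16, p7, p0) → 49.2048
  f5: (p16, p12, p0) → 64.8832
  f6: (p16, p12, p8) → 133.8438
  f7: (p10, p12, p13) → 33.4293
  f8: (p10, p5, p17) → 21.7817
  f9: (p10, p8, p13) → 34.8085
  f10: (p11, p0, p17) → 88.2740
  f11: (p11, p12, p0) → 23.5316
  f12: (p11, p10, p17) → 61.4170
  f13: (p11, p10, p12) → 11.0863
  f14: (p3, p7, p8) → 22.8147
  f15: (p3, p16, p8) → 48.2339
  f16: (p3, p16, p7) → 19.8117
  f17: (p9, p10, p8) → 26.8196
  f18: (p9, p10, p5) → 34.8272
  f19: (p9, p7, p8) → 46.0637
  f20: (p9, p5, p7) → 54.1066
Σ area = 922.304

Check V−E+F: 12 − 30 + 20 = 2.


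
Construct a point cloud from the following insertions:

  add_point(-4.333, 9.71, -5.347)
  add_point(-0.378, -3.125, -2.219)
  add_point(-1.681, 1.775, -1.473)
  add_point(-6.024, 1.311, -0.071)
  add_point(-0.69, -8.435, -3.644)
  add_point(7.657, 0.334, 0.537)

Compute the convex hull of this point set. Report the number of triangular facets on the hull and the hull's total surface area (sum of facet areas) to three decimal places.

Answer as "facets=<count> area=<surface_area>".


Points on the hull: [0, 3, 4, 5] (4 of 6).

Facet areas (half cross-product norm):
  f1: (p4, p5, p3) → 69.3206
  f2: (p0, p5, p3) → 68.8214
  f3: (p0, p4, p3) → 52.1405
  f4: (p0, p4, p5) → 102.3248
Σ area = 292.607

Euler: V−E+F = 4−6+4 = 2.

facets=4 area=292.607


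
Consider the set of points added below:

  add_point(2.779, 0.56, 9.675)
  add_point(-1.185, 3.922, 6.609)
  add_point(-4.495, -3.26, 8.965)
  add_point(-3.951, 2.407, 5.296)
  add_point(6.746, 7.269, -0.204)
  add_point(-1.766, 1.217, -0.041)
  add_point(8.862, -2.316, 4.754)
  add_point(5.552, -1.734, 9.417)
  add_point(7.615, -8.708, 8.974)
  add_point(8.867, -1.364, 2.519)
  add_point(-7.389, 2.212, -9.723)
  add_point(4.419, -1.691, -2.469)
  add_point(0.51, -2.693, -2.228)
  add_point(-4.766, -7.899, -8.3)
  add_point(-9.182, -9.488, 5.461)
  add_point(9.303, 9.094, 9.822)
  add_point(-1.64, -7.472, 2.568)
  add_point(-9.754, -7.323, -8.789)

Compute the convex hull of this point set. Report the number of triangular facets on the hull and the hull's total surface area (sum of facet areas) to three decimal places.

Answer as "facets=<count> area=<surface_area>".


Hull vertices (14/18): indices [0, 1, 2, 3, 4, 6, 8, 9, 10, 11, 13, 14, 15, 17].

Triangle areas on the boundary:
  f1: (p14, p10, p17) → 69.2823
  f2: (p3, p14, p10) → 99.7240
  f3: (p4, p10, p15) → 61.3470
  f4: (p4, p9, p15) → 48.0998
  f5: (p13, p14, p17) → 35.9627
  f6: (p13, p10, p17) → 24.7198
  f7: (p8, p13, p14) → 124.1433
  f8: (p8, p13, p9) → 91.5973
  f9: (p1, p10, p15) → 85.6536
  f10: (p1, p3, p10) → 21.7891
  f11: (p11, p4, p9) → 29.4210
  f12: (p11, p13, p9) → 21.4779
  f13: (p11, p4, p10) → 68.4598
  f14: (p11, p13, p10) → 64.2554
  f15: (p0, p8, p15) → 50.9884
  f16: (p6, p9, p15) → 15.1726
  f17: (p6, p8, p15) → 40.8796
  f18: (p6, p8, p9) → 5.3486
  f19: (p2, p3, p14) → 26.1049
  f20: (p2, p1, p3) → 11.2642
  f21: (p2, p8, p14) → 55.5780
  f22: (p2, p0, p8) → 43.2000
  f23: (p2, p1, p15) → 38.3421
  f24: (p2, p0, p15) → 18.8639
Σ area = 1151.675

Check V−E+F: 14 − 36 + 24 = 2.

facets=24 area=1151.675


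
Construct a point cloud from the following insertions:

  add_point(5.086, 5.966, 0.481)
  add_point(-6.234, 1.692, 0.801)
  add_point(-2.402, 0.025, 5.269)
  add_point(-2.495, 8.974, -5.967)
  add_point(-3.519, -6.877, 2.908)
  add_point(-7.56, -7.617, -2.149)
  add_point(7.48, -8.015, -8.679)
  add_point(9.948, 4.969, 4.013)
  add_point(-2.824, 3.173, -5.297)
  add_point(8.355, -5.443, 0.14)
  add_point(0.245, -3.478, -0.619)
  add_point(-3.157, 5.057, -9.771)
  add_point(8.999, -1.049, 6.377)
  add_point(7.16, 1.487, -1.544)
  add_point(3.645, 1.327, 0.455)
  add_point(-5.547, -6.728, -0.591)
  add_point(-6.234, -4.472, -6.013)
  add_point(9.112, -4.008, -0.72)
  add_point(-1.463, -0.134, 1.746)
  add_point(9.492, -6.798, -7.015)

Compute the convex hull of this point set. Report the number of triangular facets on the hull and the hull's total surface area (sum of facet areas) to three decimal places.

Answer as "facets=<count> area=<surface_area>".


Extreme-point indices: [1, 2, 3, 4, 5, 6, 7, 9, 11, 12, 16, 19] — 12 of 20 on the boundary.

Per-facet area ½‖(b−a)×(c−a)‖:
  f1: (p2, p3, p7) → 91.6079
  f2: (p1, p2, p5) → 30.1133
  f3: (p1, p2, p3) → 29.3059
  f4: (p1, p11, p3) → 29.0912
  f5: (p12, p2, p7) → 37.5820
  f6: (p16, p6, p5) → 36.1273
  f7: (p16, p11, p6) → 76.5222
  f8: (p16, p1, p5) → 23.4297
  f9: (p16, p1, p11) → 46.2603
  f10: (p4, p2, p5) → 21.4882
  f11: (p4, p12, p2) → 42.2655
  f12: (p4, p6, p5) → 51.6362
  f13: (p19, p12, p7) → 47.6308
  f14: (p19, p11, p6) → 24.0485
  f15: (p19, p3, p7) → 128.1529
  f16: (p19, p11, p3) → 46.2627
  f17: (p9, p4, p6) → 56.4071
  f18: (p9, p19, p6) → 8.9976
  f19: (p9, p4, p12) → 46.9679
  f20: (p9, p19, p12) → 13.2265
Σ area = 887.123

Check V−E+F: 12 − 30 + 20 = 2.

facets=20 area=887.123


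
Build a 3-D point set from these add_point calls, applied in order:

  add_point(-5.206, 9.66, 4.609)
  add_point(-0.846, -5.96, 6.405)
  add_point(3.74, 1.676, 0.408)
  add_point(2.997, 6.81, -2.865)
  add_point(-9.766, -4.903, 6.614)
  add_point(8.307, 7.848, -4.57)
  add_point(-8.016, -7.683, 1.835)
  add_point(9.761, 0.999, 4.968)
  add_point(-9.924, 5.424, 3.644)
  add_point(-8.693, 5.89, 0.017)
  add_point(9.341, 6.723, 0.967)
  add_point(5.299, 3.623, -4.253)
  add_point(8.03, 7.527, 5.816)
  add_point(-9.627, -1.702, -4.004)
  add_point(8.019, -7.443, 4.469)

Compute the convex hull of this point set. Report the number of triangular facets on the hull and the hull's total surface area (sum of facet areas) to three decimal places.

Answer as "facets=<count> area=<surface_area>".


Hull vertices (13/15): indices [0, 1, 4, 5, 6, 7, 8, 9, 10, 11, 12, 13, 14].

Triangle areas on the boundary:
  f1: (p4, p13, p8) → 50.0929
  f2: (p4, p13, p6) → 24.3173
  f3: (p0, p4, p8) → 28.0179
  f4: (p11, p13, p5) → 23.6087
  f5: (p14, p5, p7) → 44.3956
  f6: (p14, p11, p5) → 31.0288
  f7: (p14, p13, p6) → 66.2498
  f8: (p14, p11, p13) → 113.2580
  f9: (p10, p5, p7) → 13.8959
  f10: (p12, p0, p4) → 102.7165
  f11: (p12, p10, p7) → 16.3070
  f12: (p12, p0, p5) → 69.7979
  f13: (p12, p10, p5) → 7.8928
  f14: (p9, p13, p5) → 76.3031
  f15: (p9, p0, p5) → 56.6059
  f16: (p9, p13, p8) → 15.9206
  f17: (p9, p0, p8) → 12.1867
  f18: (p1, p4, p6) → 24.1492
  f19: (p1, p14, p6) → 30.1735
  f20: (p1, p12, p4) → 64.8881
  f21: (p1, p14, p7) → 39.6812
  f22: (p1, p12, p7) → 41.4841
Σ area = 952.971

Euler: V−E+F = 13−33+22 = 2.

facets=22 area=952.971


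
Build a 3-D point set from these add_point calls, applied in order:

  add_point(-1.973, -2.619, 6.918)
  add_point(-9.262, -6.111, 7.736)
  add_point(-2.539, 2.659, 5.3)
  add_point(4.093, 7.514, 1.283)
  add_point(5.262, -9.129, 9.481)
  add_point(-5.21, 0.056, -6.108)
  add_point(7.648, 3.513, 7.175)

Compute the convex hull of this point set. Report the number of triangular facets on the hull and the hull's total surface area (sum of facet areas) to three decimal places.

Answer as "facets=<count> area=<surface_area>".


Extreme-point indices: [1, 2, 3, 4, 5, 6] — 6 of 7 on the boundary.

Area of each hull facet:
  f1: (p4, p6, p1) → 97.5394
  f2: (p5, p4, p1) → 116.8844
  f3: (p3, p4, p6) → 43.9411
  f4: (p3, p5, p4) → 127.7030
  f5: (p2, p5, p1) → 67.5951
  f6: (p2, p3, p5) → 54.3516
  f7: (p2, p6, p1) → 46.7231
  f8: (p2, p3, p6) → 35.0781
Σ area = 589.816

Euler: V−E+F = 6−12+8 = 2.

facets=8 area=589.816


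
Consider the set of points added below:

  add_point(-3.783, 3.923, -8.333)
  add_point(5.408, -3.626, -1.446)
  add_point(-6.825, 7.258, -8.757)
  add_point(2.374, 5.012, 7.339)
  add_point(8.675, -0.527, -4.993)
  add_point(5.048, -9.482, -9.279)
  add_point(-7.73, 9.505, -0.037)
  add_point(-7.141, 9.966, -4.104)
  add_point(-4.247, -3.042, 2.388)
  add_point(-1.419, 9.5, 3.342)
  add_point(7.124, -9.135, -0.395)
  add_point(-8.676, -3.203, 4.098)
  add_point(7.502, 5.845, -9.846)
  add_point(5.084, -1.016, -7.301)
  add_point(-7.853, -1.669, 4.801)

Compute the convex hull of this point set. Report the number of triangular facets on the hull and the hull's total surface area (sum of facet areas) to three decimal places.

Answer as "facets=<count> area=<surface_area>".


Hull vertices (11/15): indices [2, 3, 4, 5, 6, 7, 9, 10, 11, 12, 14].

Triangle areas on the boundary:
  f1: (p12, p5, p4) → 39.6748
  f2: (p12, p3, p4) → 59.7565
  f3: (p10, p3, p4) → 73.0906
  f4: (p10, p5, p4) → 41.6509
  f5: (p10, p3, p11) → 110.2774
  f6: (p10, p5, p11) → 79.5937
  f7: (p14, p3, p11) → 5.7117
  f8: (p14, p6, p11) → 9.0976
  f9: (p9, p6, p7) → 13.9262
  f10: (p9, p12, p7) → 73.3583
  f11: (p9, p12, p3) → 58.0345
  f12: (p9, p14, p3) → 43.3097
  f13: (p9, p14, p6) → 42.8794
  f14: (p2, p12, p7) → 38.3478
  f15: (p2, p12, p5) → 111.9043
  f16: (p2, p5, p11) → 154.7358
  f17: (p2, p6, p11) → 60.4798
  f18: (p2, p6, p7) → 6.6763
Σ area = 1022.505

Euler characteristic 11−27+18 = 2 ✓

facets=18 area=1022.505


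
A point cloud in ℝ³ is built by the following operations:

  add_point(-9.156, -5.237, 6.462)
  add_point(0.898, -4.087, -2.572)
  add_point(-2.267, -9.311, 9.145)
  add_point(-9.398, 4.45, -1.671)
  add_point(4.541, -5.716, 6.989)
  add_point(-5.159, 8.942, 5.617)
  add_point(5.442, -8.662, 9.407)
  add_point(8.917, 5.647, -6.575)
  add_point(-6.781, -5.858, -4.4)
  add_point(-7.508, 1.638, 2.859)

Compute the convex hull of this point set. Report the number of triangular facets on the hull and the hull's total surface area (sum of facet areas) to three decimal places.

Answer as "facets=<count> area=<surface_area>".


facets=12 area=894.696

8 of the 10 inputs are extreme points: [0, 1, 2, 3, 5, 6, 7, 8].

Triangle areas on the boundary:
  f1: (p5, p7, p3) → 87.6122
  f2: (p8, p7, p3) → 101.3791
  f3: (p6, p5, p7) → 180.4395
  f4: (p6, p5, p2) → 72.5961
  f5: (p6, p8, p2) → 53.9091
  f6: (p0, p8, p2) → 46.7202
  f7: (p0, p5, p2) → 60.1216
  f8: (p0, p8, p3) → 57.3664
  f9: (p0, p5, p3) → 59.8416
  f10: (p1, p8, p7) → 39.8306
  f11: (p1, p6, p7) → 85.5300
  f12: (p1, p6, p8) → 49.3499
Σ area = 894.696

Euler characteristic 8−18+12 = 2 ✓


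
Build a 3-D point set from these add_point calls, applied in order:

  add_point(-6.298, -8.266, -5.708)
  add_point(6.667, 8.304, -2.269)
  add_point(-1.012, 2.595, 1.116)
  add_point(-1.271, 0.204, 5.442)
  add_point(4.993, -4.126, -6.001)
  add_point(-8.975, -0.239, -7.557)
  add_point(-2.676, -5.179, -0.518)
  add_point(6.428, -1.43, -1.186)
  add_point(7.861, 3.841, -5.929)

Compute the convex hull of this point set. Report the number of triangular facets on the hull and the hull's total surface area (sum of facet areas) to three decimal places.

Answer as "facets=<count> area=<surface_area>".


Points on the hull: [0, 1, 2, 3, 4, 5, 6, 7, 8] (9 of 9).

Facet areas (half cross-product norm):
  f1: (p3, p0, p5) → 62.1566
  f2: (p1, p8, p5) → 51.2367
  f3: (p4, p8, p5) → 61.5670
  f4: (p4, p0, p5) → 52.0658
  f5: (p2, p3, p5) → 26.3171
  f6: (p2, p1, p5) → 56.5857
  f7: (p2, p1, p3) → 20.0420
  f8: (p6, p3, p0) → 11.4583
  f9: (p6, p4, p0) → 33.3740
  f10: (p7, p6, p3) → 37.5263
  f11: (p7, p6, p4) → 26.3056
  f12: (p7, p4, p8) → 20.3609
  f13: (p7, p1, p8) → 21.2025
  f14: (p7, p1, p3) → 50.2855
Σ area = 530.484

Euler characteristic 9−21+14 = 2 ✓

facets=14 area=530.484
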